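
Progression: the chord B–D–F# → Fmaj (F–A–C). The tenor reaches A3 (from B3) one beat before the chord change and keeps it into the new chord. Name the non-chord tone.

The harmony at that moment is B minor triad (B, D, F#); A3 is not a chord tone.
It is approached by step down from B3 and then sustained as the same pitch into the next harmony.
Arriving early and becoming a chord tone when the harmony changes — an anticipation.

A3 is an anticipation.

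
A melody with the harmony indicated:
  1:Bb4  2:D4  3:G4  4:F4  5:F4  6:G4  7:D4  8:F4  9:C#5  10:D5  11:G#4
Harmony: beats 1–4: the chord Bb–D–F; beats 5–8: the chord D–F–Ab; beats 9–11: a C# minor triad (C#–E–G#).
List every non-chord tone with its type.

The harmony at that moment is Bb major triad (Bb, D, F); G4 is not a chord tone.
It is approached by leap up from D4 and left by step down to F4.
Leap in, step out — an appoggiatura.
The harmony at that moment is D diminished triad (D, F, Ab); G4 is not a chord tone.
It is approached by step up from F4 and left by leap down to D4.
Step in, leap out — an escape tone.
The harmony at that moment is C# minor triad (C#, E, G#); D5 is not a chord tone.
It is approached by step up from C#5 and left by leap down to G#4.
Step in, leap out — an escape tone.

G4 (beat 3) — appoggiatura; G4 (beat 6) — escape tone; D5 (beat 10) — escape tone.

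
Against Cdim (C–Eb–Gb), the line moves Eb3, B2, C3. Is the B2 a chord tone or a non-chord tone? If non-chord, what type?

The harmony at that moment is C diminished triad (C, Eb, Gb); B2 is not a chord tone.
It is approached by leap down from Eb3 and left by step up to C3.
Leap in, step out — an appoggiatura.

Non-chord tone — an appoggiatura.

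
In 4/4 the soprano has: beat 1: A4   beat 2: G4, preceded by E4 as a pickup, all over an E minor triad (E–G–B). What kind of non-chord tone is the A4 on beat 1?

The harmony at that moment is E minor triad (E, G, B); A4 is not a chord tone.
It is approached by leap up from E4 and left by step down to G4.
Leap in, step out, metrically accented — an appoggiatura.

Appoggiatura.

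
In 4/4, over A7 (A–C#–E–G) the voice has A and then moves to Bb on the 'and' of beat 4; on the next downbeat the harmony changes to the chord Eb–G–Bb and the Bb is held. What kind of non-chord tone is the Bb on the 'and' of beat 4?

Anticipation.

The harmony at that moment is A dominant seventh chord (A, C#, E, G); Bb is not a chord tone.
It is approached by step up from A and then sustained as the same pitch into the next harmony.
Arriving early and becoming a chord tone when the harmony changes — an anticipation.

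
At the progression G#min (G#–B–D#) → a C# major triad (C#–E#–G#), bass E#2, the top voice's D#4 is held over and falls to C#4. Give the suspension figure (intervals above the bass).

At the second chord the bass is E#2. The suspended D#4 lies a seventh above the bass; after resolving down by step to C#4, the interval above the bass becomes a sixth.
Suspension figures are named by those two intervals: 7–6.

7–6 suspension.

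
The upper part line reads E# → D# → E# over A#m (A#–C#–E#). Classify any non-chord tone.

D# is a neighbor tone.

The harmony at that moment is A# minor triad (A#, C#, E#); D# is not a chord tone.
It is approached by step down from E# and left by step up to E#.
Step away and step back to the same note — a neighbor tone (lower neighbor).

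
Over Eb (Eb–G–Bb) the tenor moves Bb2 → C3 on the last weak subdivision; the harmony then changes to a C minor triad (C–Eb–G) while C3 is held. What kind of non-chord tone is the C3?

The harmony at that moment is Eb major triad (Eb, G, Bb); C3 is not a chord tone.
It is approached by step up from Bb2 and then sustained as the same pitch into the next harmony.
Arriving early and becoming a chord tone when the harmony changes — an anticipation.

C3 is an anticipation.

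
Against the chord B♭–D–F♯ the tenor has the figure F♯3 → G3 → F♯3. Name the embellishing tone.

G3 is a neighbor tone.

The harmony at that moment is B♭ augmented triad (B♭, D, F♯); G3 is not a chord tone.
It is approached by step up from F♯3 and left by step down to F♯3.
Step away and step back to the same note — a neighbor tone (upper neighbor).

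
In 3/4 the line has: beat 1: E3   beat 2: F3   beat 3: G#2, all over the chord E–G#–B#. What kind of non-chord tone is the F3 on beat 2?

The harmony at that moment is E augmented triad (E, G#, B#); F3 is not a chord tone.
It is approached by step up from E3 and left by leap down to G#2.
Step in, leap out, on a weak beat — an escape tone.

Escape tone.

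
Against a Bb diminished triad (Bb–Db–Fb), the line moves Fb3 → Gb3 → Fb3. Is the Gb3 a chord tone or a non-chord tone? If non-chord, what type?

Non-chord tone — a neighbor tone.

The harmony at that moment is Bb diminished triad (Bb, Db, Fb); Gb3 is not a chord tone.
It is approached by step up from Fb3 and left by step down to Fb3.
Step away and step back to the same note — a neighbor tone (upper neighbor).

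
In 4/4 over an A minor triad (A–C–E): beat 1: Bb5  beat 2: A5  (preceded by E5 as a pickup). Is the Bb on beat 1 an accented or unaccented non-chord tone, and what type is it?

The harmony at that moment is A minor triad (A, C, E); Bb5 is not a chord tone.
It is approached by leap up from E5 and left by step down to A5.
Leap in, step out — an appoggiatura.
It falls on the downbeat, so it is accented.

Accented appoggiatura.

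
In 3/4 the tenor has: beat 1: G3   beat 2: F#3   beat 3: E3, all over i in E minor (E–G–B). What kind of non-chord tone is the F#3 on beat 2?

Passing tone.

The harmony at that moment is E minor triad (E, G, B); F#3 is not a chord tone.
It is approached by step down from G3 and left by step down to E3.
Step in, step out in the same direction — a passing tone.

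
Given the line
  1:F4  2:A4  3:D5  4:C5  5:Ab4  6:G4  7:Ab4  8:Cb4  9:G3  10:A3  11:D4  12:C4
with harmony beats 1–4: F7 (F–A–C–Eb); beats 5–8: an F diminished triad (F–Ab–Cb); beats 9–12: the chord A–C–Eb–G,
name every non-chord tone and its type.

D5 (beat 3) — appoggiatura; G4 (beat 6) — neighbor tone; D4 (beat 11) — appoggiatura.

The harmony at that moment is F dominant seventh chord (F, A, C, Eb); D5 is not a chord tone.
It is approached by leap up from A4 and left by step down to C5.
Leap in, step out — an appoggiatura.
The harmony at that moment is F diminished triad (F, Ab, Cb); G4 is not a chord tone.
It is approached by step down from Ab4 and left by step up to Ab4.
Step away and step back to the same note — a neighbor tone (lower neighbor).
The harmony at that moment is A half-diminished seventh chord (A, C, Eb, G); D4 is not a chord tone.
It is approached by leap up from A3 and left by step down to C4.
Leap in, step out — an appoggiatura.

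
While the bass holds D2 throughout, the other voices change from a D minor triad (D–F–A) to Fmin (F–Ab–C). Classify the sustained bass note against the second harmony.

The harmony at that moment is F minor triad (F, Ab, C); D2 is not a chord tone.
It is held over (the same pitch as the preceding D2) and then sustained as the same pitch into the next harmony.
Sustained through a change of harmony — a pedal tone.

Pedal tone (pedal point).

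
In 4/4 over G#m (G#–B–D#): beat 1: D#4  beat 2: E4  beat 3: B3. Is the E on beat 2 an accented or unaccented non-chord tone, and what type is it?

Unaccented escape tone.

The harmony at that moment is G# minor triad (G#, B, D#); E4 is not a chord tone.
It is approached by step up from D#4 and left by leap down to B3.
Step in, leap out — an escape tone.
It falls on a weak beat, so it is unaccented.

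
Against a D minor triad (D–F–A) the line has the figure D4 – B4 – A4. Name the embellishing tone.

The harmony at that moment is D minor triad (D, F, A); B4 is not a chord tone.
It is approached by leap up from D4 and left by step down to A4.
Leap in, step out — an appoggiatura.

B4 is an appoggiatura.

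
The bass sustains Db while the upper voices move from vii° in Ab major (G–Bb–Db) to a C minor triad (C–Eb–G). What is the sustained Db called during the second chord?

Pedal tone (pedal point).

The harmony at that moment is C minor triad (C, Eb, G); Db is not a chord tone.
It is held over (the same pitch as the preceding Db) and then sustained as the same pitch into the next harmony.
Sustained through a change of harmony — a pedal tone.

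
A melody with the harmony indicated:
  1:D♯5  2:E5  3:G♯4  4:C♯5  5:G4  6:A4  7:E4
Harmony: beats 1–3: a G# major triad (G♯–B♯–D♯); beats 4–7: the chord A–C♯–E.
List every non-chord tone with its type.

E5 (beat 2) — escape tone; G4 (beat 5) — appoggiatura.

The harmony at that moment is G♯ major triad (G♯, B♯, D♯); E5 is not a chord tone.
It is approached by step up from D♯5 and left by leap down to G♯4.
Step in, leap out — an escape tone.
The harmony at that moment is A major triad (A, C♯, E); G4 is not a chord tone.
It is approached by leap down from C♯5 and left by step up to A4.
Leap in, step out — an appoggiatura.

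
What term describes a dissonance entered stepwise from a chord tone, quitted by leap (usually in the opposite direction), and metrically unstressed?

Escape tone.

Approach: by step. Departure: by leap. Metric position: weak.
Step in, leap out, from a weak position — an escape tone (échappée). (It is the mirror image of the appoggiatura, which leaps in and steps out on a strong beat.)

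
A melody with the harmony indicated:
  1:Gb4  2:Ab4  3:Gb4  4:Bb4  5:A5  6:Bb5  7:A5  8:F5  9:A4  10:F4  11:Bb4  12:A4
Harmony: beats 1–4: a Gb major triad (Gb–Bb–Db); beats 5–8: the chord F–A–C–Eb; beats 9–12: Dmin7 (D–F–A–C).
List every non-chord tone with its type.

The harmony at that moment is Gb major triad (Gb, Bb, Db); Ab4 is not a chord tone.
It is approached by step up from Gb4 and left by step down to Gb4.
Step away and step back to the same note — a neighbor tone (upper neighbor).
The harmony at that moment is F dominant seventh chord (F, A, C, Eb); Bb5 is not a chord tone.
It is approached by step up from A5 and left by step down to A5.
Step away and step back to the same note — a neighbor tone (upper neighbor).
The harmony at that moment is D minor seventh chord (D, F, A, C); Bb4 is not a chord tone.
It is approached by leap up from F4 and left by step down to A4.
Leap in, step out — an appoggiatura.

Ab4 (beat 2) — neighbor tone; Bb5 (beat 6) — neighbor tone; Bb4 (beat 11) — appoggiatura.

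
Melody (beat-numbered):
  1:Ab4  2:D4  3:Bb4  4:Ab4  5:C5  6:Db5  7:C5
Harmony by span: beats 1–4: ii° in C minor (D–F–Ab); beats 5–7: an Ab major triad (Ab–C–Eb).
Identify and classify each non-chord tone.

The harmony at that moment is D diminished triad (D, F, Ab); Bb4 is not a chord tone.
It is approached by leap up from D4 and left by step down to Ab4.
Leap in, step out — an appoggiatura.
The harmony at that moment is Ab major triad (Ab, C, Eb); Db5 is not a chord tone.
It is approached by step up from C5 and left by step down to C5.
Step away and step back to the same note — a neighbor tone (upper neighbor).

Bb4 (beat 3) — appoggiatura; Db5 (beat 6) — neighbor tone.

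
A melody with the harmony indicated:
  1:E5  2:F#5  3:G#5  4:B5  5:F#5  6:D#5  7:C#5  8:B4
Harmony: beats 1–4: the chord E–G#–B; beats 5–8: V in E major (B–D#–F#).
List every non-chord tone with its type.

F#5 (beat 2) — passing tone; C#5 (beat 7) — passing tone.

The harmony at that moment is E major triad (E, G#, B); F#5 is not a chord tone.
It is approached by step up from E5 and left by step up to G#5.
Step in, step out in the same direction — a passing tone.
The harmony at that moment is B major triad (B, D#, F#); C#5 is not a chord tone.
It is approached by step down from D#5 and left by step down to B4.
Step in, step out in the same direction — a passing tone.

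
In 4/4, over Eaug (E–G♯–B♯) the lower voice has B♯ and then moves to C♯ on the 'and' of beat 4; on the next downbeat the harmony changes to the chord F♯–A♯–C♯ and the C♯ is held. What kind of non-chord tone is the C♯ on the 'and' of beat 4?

Anticipation.

The harmony at that moment is E augmented triad (E, G♯, B♯); C♯ is not a chord tone.
It is approached by step up from B♯ and then sustained as the same pitch into the next harmony.
Arriving early and becoming a chord tone when the harmony changes — an anticipation.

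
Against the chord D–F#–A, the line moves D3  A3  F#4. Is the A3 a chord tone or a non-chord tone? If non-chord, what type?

D major triad contains D, F#, A; A is the fifth, so it is a chord tone.

Chord tone (the fifth of D major triad).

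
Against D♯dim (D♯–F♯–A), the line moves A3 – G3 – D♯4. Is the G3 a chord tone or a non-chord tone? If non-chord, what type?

Non-chord tone — an escape tone.

The harmony at that moment is D♯ diminished triad (D♯, F♯, A); G3 is not a chord tone.
It is approached by step down from A3 and left by leap up to D♯4.
Step in, leap out — an escape tone.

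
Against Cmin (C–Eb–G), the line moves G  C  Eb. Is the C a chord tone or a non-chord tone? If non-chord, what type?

C minor triad contains C, Eb, G; C is the root, so it is a chord tone.

Chord tone (the root of C minor triad).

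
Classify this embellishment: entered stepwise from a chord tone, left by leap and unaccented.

Approach: by step. Departure: by leap. Metric position: weak.
Step in, leap out, from a weak position — an escape tone (échappée). (It is the mirror image of the appoggiatura, which leaps in and steps out on a strong beat.)

Escape tone.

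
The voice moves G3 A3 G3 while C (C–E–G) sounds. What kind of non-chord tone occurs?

A3 is a neighbor tone.

The harmony at that moment is C major triad (C, E, G); A3 is not a chord tone.
It is approached by step up from G3 and left by step down to G3.
Step away and step back to the same note — a neighbor tone (upper neighbor).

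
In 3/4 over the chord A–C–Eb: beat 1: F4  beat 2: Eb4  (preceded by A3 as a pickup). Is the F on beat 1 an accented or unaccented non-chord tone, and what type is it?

The harmony at that moment is A diminished triad (A, C, Eb); F4 is not a chord tone.
It is approached by leap up from A3 and left by step down to Eb4.
Leap in, step out — an appoggiatura.
It falls on the downbeat, so it is accented.

Accented appoggiatura.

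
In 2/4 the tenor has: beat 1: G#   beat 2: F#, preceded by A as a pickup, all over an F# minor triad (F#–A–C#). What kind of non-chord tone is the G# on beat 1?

Passing tone.

The harmony at that moment is F# minor triad (F#, A, C#); G# is not a chord tone.
It is approached by step down from A and left by step down to F#.
Step in, step out in the same direction — a passing tone.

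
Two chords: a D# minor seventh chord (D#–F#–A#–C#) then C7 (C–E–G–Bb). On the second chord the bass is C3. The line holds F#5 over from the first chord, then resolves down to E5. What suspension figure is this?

4–3 suspension.

At the second chord the bass is C3. The suspended F#5 lies a fourth above the bass; after resolving down by step to E5, the interval above the bass becomes a third.
Suspension figures are named by those two intervals: 4–3.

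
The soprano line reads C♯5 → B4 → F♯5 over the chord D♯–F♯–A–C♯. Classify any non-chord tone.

The harmony at that moment is D♯ half-diminished seventh chord (D♯, F♯, A, C♯); B4 is not a chord tone.
It is approached by step down from C♯5 and left by leap up to F♯5.
Step in, leap out — an escape tone.

B4 is an escape tone.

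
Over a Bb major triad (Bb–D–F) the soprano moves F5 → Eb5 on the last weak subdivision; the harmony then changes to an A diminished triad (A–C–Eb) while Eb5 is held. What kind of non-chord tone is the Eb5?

The harmony at that moment is Bb major triad (Bb, D, F); Eb5 is not a chord tone.
It is approached by step down from F5 and then sustained as the same pitch into the next harmony.
Arriving early and becoming a chord tone when the harmony changes — an anticipation.

Eb5 is an anticipation.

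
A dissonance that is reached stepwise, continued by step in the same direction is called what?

Approach: by step. Departure: by step, continuing in the same direction.
Stepwise on both sides with no change of direction means the note fills in the space between two different chord tones — a passing tone. (Had it turned back to its starting note it would be a neighbor tone instead.)

Passing tone.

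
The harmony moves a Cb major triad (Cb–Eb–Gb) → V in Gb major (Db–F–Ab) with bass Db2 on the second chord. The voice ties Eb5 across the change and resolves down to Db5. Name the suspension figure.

9–8 suspension.

At the second chord the bass is Db2. The suspended Eb5 lies a ninth above the bass; after resolving down by step to Db5, the interval above the bass becomes an octave.
Suspension figures are named by those two intervals: 9–8.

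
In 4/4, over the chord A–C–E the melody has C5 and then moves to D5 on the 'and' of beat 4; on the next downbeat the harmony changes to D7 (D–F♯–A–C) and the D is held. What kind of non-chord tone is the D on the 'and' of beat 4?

Anticipation.

The harmony at that moment is A minor triad (A, C, E); D5 is not a chord tone.
It is approached by step up from C5 and then sustained as the same pitch into the next harmony.
Arriving early and becoming a chord tone when the harmony changes — an anticipation.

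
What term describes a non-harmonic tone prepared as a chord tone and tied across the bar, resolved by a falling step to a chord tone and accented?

Approach: by preparation — the pitch is first a chord tone, then held (tied or repeated) while the harmony changes under it. Departure: down by step. Metric position: strong.
A prepared dissonance that resolves downward by step — a suspension. (The same figure resolving upward would be a retardation.)

Suspension.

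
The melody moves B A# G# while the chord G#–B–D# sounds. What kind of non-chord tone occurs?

The harmony at that moment is G# minor triad (G#, B, D#); A# is not a chord tone.
It is approached by step down from B and left by step down to G#.
Step in, step out in the same direction — a passing tone.

A# is a passing tone.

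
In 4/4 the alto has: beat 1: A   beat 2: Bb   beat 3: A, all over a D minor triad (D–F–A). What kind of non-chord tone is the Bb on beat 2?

Upper neighbor tone.

The harmony at that moment is D minor triad (D, F, A); Bb is not a chord tone.
It is approached by step up from A and left by step down to A.
Step away and step back to the same note — a neighbor tone (upper neighbor).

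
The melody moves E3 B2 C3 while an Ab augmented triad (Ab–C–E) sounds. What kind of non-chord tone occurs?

The harmony at that moment is Ab augmented triad (Ab, C, E); B2 is not a chord tone.
It is approached by leap down from E3 and left by step up to C3.
Leap in, step out — an appoggiatura.

B2 is an appoggiatura.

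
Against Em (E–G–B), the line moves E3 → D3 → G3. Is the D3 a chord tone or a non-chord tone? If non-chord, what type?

The harmony at that moment is E minor triad (E, G, B); D3 is not a chord tone.
It is approached by step down from E3 and left by leap up to G3.
Step in, leap out — an escape tone.

Non-chord tone — an escape tone.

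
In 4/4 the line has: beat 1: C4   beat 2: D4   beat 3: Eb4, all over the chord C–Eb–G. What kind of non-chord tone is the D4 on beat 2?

Passing tone.

The harmony at that moment is C minor triad (C, Eb, G); D4 is not a chord tone.
It is approached by step up from C4 and left by step up to Eb4.
Step in, step out in the same direction — a passing tone.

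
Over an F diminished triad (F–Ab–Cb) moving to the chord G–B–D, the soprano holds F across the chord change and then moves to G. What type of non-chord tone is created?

The harmony at that moment is G major triad (G, B, D); F is not a chord tone.
It is held over (the same pitch as the preceding F) and left by step up to G.
Held over from the previous chord and resolving up by step — a retardation.

F is a retardation.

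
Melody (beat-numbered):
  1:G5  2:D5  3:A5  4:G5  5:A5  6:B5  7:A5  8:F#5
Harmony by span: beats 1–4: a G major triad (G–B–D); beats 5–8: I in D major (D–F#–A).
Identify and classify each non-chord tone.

A5 (beat 3) — appoggiatura; B5 (beat 6) — neighbor tone.

The harmony at that moment is G major triad (G, B, D); A5 is not a chord tone.
It is approached by leap up from D5 and left by step down to G5.
Leap in, step out — an appoggiatura.
The harmony at that moment is D major triad (D, F#, A); B5 is not a chord tone.
It is approached by step up from A5 and left by step down to A5.
Step away and step back to the same note — a neighbor tone (upper neighbor).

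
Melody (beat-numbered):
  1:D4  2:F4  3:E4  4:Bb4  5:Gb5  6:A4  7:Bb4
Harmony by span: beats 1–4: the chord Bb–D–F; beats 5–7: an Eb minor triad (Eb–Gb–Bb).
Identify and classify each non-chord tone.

E4 (beat 3) — escape tone; A4 (beat 6) — appoggiatura.

The harmony at that moment is Bb major triad (Bb, D, F); E4 is not a chord tone.
It is approached by step down from F4 and left by leap up to Bb4.
Step in, leap out — an escape tone.
The harmony at that moment is Eb minor triad (Eb, Gb, Bb); A4 is not a chord tone.
It is approached by leap down from Gb5 and left by step up to Bb4.
Leap in, step out — an appoggiatura.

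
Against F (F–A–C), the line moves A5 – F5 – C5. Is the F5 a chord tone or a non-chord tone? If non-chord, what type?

Chord tone (the root of F major triad).

F major triad contains F, A, C; F is the root, so it is a chord tone.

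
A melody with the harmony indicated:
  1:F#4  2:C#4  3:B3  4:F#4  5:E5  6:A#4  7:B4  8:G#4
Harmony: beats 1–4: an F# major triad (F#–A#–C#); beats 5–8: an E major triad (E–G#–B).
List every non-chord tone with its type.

The harmony at that moment is F# major triad (F#, A#, C#); B3 is not a chord tone.
It is approached by step down from C#4 and left by leap up to F#4.
Step in, leap out — an escape tone.
The harmony at that moment is E major triad (E, G#, B); A#4 is not a chord tone.
It is approached by leap down from E5 and left by step up to B4.
Leap in, step out — an appoggiatura.

B3 (beat 3) — escape tone; A#4 (beat 6) — appoggiatura.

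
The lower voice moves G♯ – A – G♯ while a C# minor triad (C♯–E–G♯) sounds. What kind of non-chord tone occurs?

The harmony at that moment is C♯ minor triad (C♯, E, G♯); A is not a chord tone.
It is approached by step up from G♯ and left by step down to G♯.
Step away and step back to the same note — a neighbor tone (upper neighbor).

A is a neighbor tone.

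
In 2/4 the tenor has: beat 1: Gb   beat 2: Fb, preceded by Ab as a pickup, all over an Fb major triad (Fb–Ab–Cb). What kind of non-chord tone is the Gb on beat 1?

Passing tone.

The harmony at that moment is Fb major triad (Fb, Ab, Cb); Gb is not a chord tone.
It is approached by step down from Ab and left by step down to Fb.
Step in, step out in the same direction — a passing tone.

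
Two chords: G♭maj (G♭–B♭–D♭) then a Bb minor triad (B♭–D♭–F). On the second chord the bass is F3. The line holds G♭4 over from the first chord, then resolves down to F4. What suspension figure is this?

9–8 suspension.

At the second chord the bass is F3. The suspended G♭4 lies a ninth above the bass; after resolving down by step to F4, the interval above the bass becomes an octave.
Suspension figures are named by those two intervals: 9–8.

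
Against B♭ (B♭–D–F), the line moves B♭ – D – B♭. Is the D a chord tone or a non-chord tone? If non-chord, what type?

Chord tone (the third of Bb major triad).

Bb major triad contains B♭, D, F; D is the third, so it is a chord tone.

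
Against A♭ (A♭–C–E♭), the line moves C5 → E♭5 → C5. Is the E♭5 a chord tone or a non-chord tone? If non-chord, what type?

Ab major triad contains A♭, C, E♭; E♭ is the fifth, so it is a chord tone.

Chord tone (the fifth of Ab major triad).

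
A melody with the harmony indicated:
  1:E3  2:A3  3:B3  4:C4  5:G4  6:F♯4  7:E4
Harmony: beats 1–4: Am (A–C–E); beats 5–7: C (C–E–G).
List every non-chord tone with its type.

The harmony at that moment is A minor triad (A, C, E); B3 is not a chord tone.
It is approached by step up from A3 and left by step up to C4.
Step in, step out in the same direction — a passing tone.
The harmony at that moment is C major triad (C, E, G); F♯4 is not a chord tone.
It is approached by step down from G4 and left by step down to E4.
Step in, step out in the same direction — a passing tone.

B3 (beat 3) — passing tone; F♯4 (beat 6) — passing tone.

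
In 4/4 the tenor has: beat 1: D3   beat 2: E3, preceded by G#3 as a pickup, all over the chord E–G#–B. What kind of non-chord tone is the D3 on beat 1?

The harmony at that moment is E major triad (E, G#, B); D3 is not a chord tone.
It is approached by leap down from G#3 and left by step up to E3.
Leap in, step out, metrically accented — an appoggiatura.

Appoggiatura.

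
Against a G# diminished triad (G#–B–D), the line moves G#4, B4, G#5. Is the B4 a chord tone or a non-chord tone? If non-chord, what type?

G# diminished triad contains G#, B, D; B is the third, so it is a chord tone.

Chord tone (the third of G# diminished triad).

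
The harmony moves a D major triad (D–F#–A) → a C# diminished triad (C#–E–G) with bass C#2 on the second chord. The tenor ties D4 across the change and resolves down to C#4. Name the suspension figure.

9–8 suspension.

At the second chord the bass is C#2. The suspended D4 lies a ninth above the bass; after resolving down by step to C#4, the interval above the bass becomes an octave.
Suspension figures are named by those two intervals: 9–8.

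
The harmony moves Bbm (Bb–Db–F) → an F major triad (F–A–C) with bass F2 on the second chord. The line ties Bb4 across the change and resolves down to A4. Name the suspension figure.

4–3 suspension.

At the second chord the bass is F2. The suspended Bb4 lies a fourth above the bass; after resolving down by step to A4, the interval above the bass becomes a third.
Suspension figures are named by those two intervals: 4–3.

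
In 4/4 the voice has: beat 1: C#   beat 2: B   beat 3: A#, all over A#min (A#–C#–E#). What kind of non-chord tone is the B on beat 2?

The harmony at that moment is A# minor triad (A#, C#, E#); B is not a chord tone.
It is approached by step down from C# and left by step down to A#.
Step in, step out in the same direction — a passing tone.

Passing tone.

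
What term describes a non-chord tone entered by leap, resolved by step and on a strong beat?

Approach: by leap. Departure: by step. Metric position: strong.
Leap in, step out, in a metrically strong position — an appoggiatura. (It is the mirror image of the escape tone, which steps in and leaps out from a weak position.)

Appoggiatura.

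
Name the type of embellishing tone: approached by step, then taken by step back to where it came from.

Approach: by step. Departure: by step in the opposite direction, back to the starting pitch.
Stepwise on both sides but reversing to return to the same chord tone — a neighbor tone. (Had it continued onward in the same direction it would be a passing tone instead.)

Neighbor tone.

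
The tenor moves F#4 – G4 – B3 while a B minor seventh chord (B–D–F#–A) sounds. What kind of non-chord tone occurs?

G4 is an escape tone.

The harmony at that moment is B minor seventh chord (B, D, F#, A); G4 is not a chord tone.
It is approached by step up from F#4 and left by leap down to B3.
Step in, leap out — an escape tone.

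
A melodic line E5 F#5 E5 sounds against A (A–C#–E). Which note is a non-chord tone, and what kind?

The harmony at that moment is A major triad (A, C#, E); F#5 is not a chord tone.
It is approached by step up from E5 and left by step down to E5.
Step away and step back to the same note — a neighbor tone (upper neighbor).

F#5 is a neighbor tone.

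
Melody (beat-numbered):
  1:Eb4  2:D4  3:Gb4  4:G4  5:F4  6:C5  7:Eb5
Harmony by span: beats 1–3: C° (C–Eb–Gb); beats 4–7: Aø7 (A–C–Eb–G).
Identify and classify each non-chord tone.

The harmony at that moment is C diminished triad (C, Eb, Gb); D4 is not a chord tone.
It is approached by step down from Eb4 and left by leap up to Gb4.
Step in, leap out — an escape tone.
The harmony at that moment is A half-diminished seventh chord (A, C, Eb, G); F4 is not a chord tone.
It is approached by step down from G4 and left by leap up to C5.
Step in, leap out — an escape tone.

D4 (beat 2) — escape tone; F4 (beat 5) — escape tone.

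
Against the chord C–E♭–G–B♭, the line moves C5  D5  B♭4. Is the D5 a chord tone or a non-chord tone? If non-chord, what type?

Non-chord tone — an escape tone.

The harmony at that moment is C minor seventh chord (C, E♭, G, B♭); D5 is not a chord tone.
It is approached by step up from C5 and left by leap down to B♭4.
Step in, leap out — an escape tone.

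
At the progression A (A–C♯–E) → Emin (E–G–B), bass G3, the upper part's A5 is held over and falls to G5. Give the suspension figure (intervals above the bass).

9–8 suspension.

At the second chord the bass is G3. The suspended A5 lies a ninth above the bass; after resolving down by step to G5, the interval above the bass becomes an octave.
Suspension figures are named by those two intervals: 9–8.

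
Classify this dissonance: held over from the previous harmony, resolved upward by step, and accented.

Retardation.

Approach: by preparation — the pitch is first a chord tone, then held (tied or repeated) while the harmony changes under it. Departure: up by step. Metric position: strong.
A prepared dissonance that resolves upward by step — a retardation. (The same figure resolving downward would be a suspension.)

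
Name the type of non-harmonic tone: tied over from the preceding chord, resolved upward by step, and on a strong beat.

Retardation.

Approach: by preparation — the pitch is first a chord tone, then held (tied or repeated) while the harmony changes under it. Departure: up by step. Metric position: strong.
A prepared dissonance that resolves upward by step — a retardation. (The same figure resolving downward would be a suspension.)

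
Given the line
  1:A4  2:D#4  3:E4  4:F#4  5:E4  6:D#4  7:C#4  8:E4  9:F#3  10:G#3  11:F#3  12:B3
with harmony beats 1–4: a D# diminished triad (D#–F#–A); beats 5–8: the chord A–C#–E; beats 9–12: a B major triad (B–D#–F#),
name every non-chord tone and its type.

E4 (beat 3) — passing tone; D#4 (beat 6) — passing tone; G#3 (beat 10) — neighbor tone.

The harmony at that moment is D# diminished triad (D#, F#, A); E4 is not a chord tone.
It is approached by step up from D#4 and left by step up to F#4.
Step in, step out in the same direction — a passing tone.
The harmony at that moment is A major triad (A, C#, E); D#4 is not a chord tone.
It is approached by step down from E4 and left by step down to C#4.
Step in, step out in the same direction — a passing tone.
The harmony at that moment is B major triad (B, D#, F#); G#3 is not a chord tone.
It is approached by step up from F#3 and left by step down to F#3.
Step away and step back to the same note — a neighbor tone (upper neighbor).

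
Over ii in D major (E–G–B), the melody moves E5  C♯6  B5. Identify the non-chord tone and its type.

The harmony at that moment is E minor triad (E, G, B); C♯6 is not a chord tone.
It is approached by leap up from E5 and left by step down to B5.
Leap in, step out — an appoggiatura.

C♯6 is an appoggiatura.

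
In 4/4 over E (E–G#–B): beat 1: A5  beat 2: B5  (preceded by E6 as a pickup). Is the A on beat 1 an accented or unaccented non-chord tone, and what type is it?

Accented appoggiatura.

The harmony at that moment is E major triad (E, G#, B); A5 is not a chord tone.
It is approached by leap down from E6 and left by step up to B5.
Leap in, step out — an appoggiatura.
It falls on the downbeat, so it is accented.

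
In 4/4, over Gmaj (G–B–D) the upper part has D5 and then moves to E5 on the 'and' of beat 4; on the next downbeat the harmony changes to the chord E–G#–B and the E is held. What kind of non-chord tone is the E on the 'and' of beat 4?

Anticipation.

The harmony at that moment is G major triad (G, B, D); E5 is not a chord tone.
It is approached by step up from D5 and then sustained as the same pitch into the next harmony.
Arriving early and becoming a chord tone when the harmony changes — an anticipation.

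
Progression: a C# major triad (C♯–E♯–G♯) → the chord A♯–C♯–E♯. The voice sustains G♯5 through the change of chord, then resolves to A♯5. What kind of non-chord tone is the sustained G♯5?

The harmony at that moment is A♯ minor triad (A♯, C♯, E♯); G♯5 is not a chord tone.
It is held over (the same pitch as the preceding G♯5) and left by step up to A♯5.
Held over from the previous chord and resolving up by step — a retardation.

G♯5 is a retardation.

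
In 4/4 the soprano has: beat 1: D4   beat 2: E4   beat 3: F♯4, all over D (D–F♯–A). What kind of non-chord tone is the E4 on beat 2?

Passing tone.

The harmony at that moment is D major triad (D, F♯, A); E4 is not a chord tone.
It is approached by step up from D4 and left by step up to F♯4.
Step in, step out in the same direction — a passing tone.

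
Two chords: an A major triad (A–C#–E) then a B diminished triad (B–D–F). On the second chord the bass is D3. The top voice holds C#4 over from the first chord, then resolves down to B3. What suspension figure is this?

At the second chord the bass is D3. The suspended C#4 lies a seventh above the bass; after resolving down by step to B3, the interval above the bass becomes a sixth.
Suspension figures are named by those two intervals: 7–6.

7–6 suspension.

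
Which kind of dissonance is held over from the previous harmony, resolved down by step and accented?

Suspension.

Approach: by preparation — the pitch is first a chord tone, then held (tied or repeated) while the harmony changes under it. Departure: down by step. Metric position: strong.
A prepared dissonance that resolves downward by step — a suspension. (The same figure resolving upward would be a retardation.)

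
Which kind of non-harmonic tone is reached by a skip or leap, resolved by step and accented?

Approach: by leap. Departure: by step. Metric position: strong.
Leap in, step out, in a metrically strong position — an appoggiatura. (It is the mirror image of the escape tone, which steps in and leaps out from a weak position.)

Appoggiatura.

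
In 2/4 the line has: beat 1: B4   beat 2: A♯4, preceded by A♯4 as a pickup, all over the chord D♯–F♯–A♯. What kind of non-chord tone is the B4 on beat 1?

Upper neighbor tone.

The harmony at that moment is D♯ minor triad (D♯, F♯, A♯); B4 is not a chord tone.
It is approached by step up from A♯4 and left by step down to A♯4.
Step away and step back to the same note — a neighbor tone (upper neighbor).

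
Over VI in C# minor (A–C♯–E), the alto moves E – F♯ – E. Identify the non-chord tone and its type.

F♯ is a neighbor tone.

The harmony at that moment is A major triad (A, C♯, E); F♯ is not a chord tone.
It is approached by step up from E and left by step down to E.
Step away and step back to the same note — a neighbor tone (upper neighbor).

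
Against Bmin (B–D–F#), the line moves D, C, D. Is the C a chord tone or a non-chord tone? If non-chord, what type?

Non-chord tone — a neighbor tone.

The harmony at that moment is B minor triad (B, D, F#); C is not a chord tone.
It is approached by step down from D and left by step up to D.
Step away and step back to the same note — a neighbor tone (lower neighbor).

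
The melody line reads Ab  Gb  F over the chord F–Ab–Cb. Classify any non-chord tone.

Gb is a passing tone.

The harmony at that moment is F diminished triad (F, Ab, Cb); Gb is not a chord tone.
It is approached by step down from Ab and left by step down to F.
Step in, step out in the same direction — a passing tone.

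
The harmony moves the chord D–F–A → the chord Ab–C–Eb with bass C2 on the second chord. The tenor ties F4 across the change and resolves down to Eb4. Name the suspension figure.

At the second chord the bass is C2. The suspended F4 lies a fourth above the bass; after resolving down by step to Eb4, the interval above the bass becomes a third.
Suspension figures are named by those two intervals: 4–3.

4–3 suspension.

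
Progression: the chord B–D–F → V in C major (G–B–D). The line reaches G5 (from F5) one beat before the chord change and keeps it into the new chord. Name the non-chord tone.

The harmony at that moment is B diminished triad (B, D, F); G5 is not a chord tone.
It is approached by step up from F5 and then sustained as the same pitch into the next harmony.
Arriving early and becoming a chord tone when the harmony changes — an anticipation.

G5 is an anticipation.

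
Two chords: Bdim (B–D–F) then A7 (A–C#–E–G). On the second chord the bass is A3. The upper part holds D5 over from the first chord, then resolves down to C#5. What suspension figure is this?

At the second chord the bass is A3. The suspended D5 lies a fourth above the bass; after resolving down by step to C#5, the interval above the bass becomes a third.
Suspension figures are named by those two intervals: 4–3.

4–3 suspension.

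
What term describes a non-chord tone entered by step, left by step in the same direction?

Passing tone.

Approach: by step. Departure: by step, continuing in the same direction.
Stepwise on both sides with no change of direction means the note fills in the space between two different chord tones — a passing tone. (Had it turned back to its starting note it would be a neighbor tone instead.)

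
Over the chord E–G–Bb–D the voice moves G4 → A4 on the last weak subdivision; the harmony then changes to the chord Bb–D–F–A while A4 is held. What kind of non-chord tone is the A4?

A4 is an anticipation.

The harmony at that moment is E half-diminished seventh chord (E, G, Bb, D); A4 is not a chord tone.
It is approached by step up from G4 and then sustained as the same pitch into the next harmony.
Arriving early and becoming a chord tone when the harmony changes — an anticipation.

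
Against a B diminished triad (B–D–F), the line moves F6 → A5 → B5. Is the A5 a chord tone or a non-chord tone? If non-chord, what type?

The harmony at that moment is B diminished triad (B, D, F); A5 is not a chord tone.
It is approached by leap down from F6 and left by step up to B5.
Leap in, step out — an appoggiatura.

Non-chord tone — an appoggiatura.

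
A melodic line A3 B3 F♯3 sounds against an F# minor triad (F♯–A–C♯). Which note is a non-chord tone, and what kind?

B3 is an escape tone.

The harmony at that moment is F♯ minor triad (F♯, A, C♯); B3 is not a chord tone.
It is approached by step up from A3 and left by leap down to F♯3.
Step in, leap out — an escape tone.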